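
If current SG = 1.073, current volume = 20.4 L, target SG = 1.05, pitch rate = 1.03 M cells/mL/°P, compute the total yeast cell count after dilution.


V_w = V·((SG_c−1)/(SG_t−1)−1);  °P = 259 − 259/SG_t;  cells = rate·(V+V_w)·°P
V_w = 20.4·((1.073−1)/(1.05−1)−1) = 9.3840
V_final = 20.4 + 9.3840 = 29.7840
°P = 259 − 259/1.05 = 12.3333
cells = 1.03·29.7840·12.3333

378.3561 billion cells


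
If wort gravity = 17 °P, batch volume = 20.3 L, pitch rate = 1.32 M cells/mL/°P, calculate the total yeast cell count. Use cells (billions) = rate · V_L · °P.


cells = 1.32 · 20.3 · 17

455.5320 billion cells


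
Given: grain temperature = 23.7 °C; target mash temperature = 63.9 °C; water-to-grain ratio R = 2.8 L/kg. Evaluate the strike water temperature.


T_strike = (0.41/R)·(T_mash − T_grain) + T_mash
T_strike = (0.41/2.8)·(63.9 − 23.7) + 63.9

69.7864 °C


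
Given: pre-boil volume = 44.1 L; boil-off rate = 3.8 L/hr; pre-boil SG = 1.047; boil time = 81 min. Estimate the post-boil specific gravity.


V_post = V_pre − rate·(t/60);  SG_post = 1 + (SG_pre−1)·V_pre/V_post
V_post = 44.1 − 3.8·(81/60) = 38.9700
SG_post = 1 + (1.047 − 1)·44.1/38.9700

1.0532


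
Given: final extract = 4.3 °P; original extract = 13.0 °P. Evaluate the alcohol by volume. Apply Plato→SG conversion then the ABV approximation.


SG = 259/(259 − P);  ABV = (OG − FG)·131.25
OG = 259/(259 − 13.0) = 1.0528
FG = 259/(259 − 4.3) = 1.0169
ABV = (1.0528 − 1.0169)·131.25

4.7201 % ABV


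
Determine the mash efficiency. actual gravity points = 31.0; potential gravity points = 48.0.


efficiency = actual / potential × 100
efficiency = 31.0 / 48.0 × 100

64.5833 %


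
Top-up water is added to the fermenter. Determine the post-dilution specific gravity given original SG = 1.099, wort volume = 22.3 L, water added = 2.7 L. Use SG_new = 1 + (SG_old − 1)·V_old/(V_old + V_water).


pts = (1.099 − 1)·1000·22.3/(22.3 + 2.7) = 88.3080
SG_new = 1 + 88.3080/1000

1.0883


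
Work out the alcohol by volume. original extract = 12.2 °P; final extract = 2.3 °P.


SG = 259/(259 − P);  ABV = (OG − FG)·131.25
OG = 259/(259 − 12.2) = 1.0494
FG = 259/(259 − 2.3) = 1.0090
ABV = (1.0494 − 1.0090)·131.25

5.3121 % ABV


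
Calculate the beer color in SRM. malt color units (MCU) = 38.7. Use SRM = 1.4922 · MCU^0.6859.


SRM = 1.4922 · 38.7^0.6859

18.3163 SRM


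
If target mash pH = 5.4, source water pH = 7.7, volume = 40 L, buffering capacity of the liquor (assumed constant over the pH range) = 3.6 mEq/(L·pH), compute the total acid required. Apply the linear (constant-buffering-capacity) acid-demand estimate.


acid = buffering capacity · (pH_source − pH_target) · V
acid = 3.6 · (7.7 − 5.4) · 40

331.2000 mEq


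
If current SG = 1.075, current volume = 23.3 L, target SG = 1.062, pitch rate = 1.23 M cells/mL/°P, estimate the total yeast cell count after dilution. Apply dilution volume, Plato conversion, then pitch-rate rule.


V_w = V·((SG_c−1)/(SG_t−1)−1);  °P = 259 − 259/SG_t;  cells = rate·(V+V_w)·°P
V_w = 23.3·((1.075−1)/(1.062−1)−1) = 4.8855
V_final = 23.3 + 4.8855 = 28.1855
°P = 259 − 259/1.062 = 15.1205
cells = 1.23·28.1855·15.1205

524.2006 billion cells


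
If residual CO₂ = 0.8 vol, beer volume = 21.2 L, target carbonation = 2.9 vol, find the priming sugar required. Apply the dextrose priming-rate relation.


sugar = (target − residual)·4.0·V
sugar = (2.9 − 0.8)·4.0·21.2

178.0800 g


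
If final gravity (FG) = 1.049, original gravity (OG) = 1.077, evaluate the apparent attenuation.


AA = (OG − FG)/(OG − 1) · 100
AA = (1.077 − 1.049)/(1.077 − 1) · 100

36.3636 %


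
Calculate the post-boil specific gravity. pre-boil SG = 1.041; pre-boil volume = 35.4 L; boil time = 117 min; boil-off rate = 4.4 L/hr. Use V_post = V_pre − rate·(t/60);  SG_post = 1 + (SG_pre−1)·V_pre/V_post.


V_post = 35.4 − 4.4·(117/60) = 26.8200
SG_post = 1 + (1.041 − 1)·35.4/26.8200

1.0541


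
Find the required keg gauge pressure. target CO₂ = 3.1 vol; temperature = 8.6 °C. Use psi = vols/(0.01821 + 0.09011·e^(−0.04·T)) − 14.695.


psi = 3.1/(0.01821 + 0.09011·e^(−0.04·8.6)) − 14.695

23.0677 psi


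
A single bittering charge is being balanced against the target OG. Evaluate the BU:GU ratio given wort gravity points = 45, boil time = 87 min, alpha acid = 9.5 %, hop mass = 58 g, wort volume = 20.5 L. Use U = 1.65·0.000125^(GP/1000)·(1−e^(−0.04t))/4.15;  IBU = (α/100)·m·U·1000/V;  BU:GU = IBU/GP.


U = 1.65·0.000125^(45/1000)·(1−e^(−0.04·87))/4.15 = 0.2572
IBU = (9.5/100)·58·0.2572·1000/20.5 = 69.1201
BU:GU = 69.1201/45

1.5360


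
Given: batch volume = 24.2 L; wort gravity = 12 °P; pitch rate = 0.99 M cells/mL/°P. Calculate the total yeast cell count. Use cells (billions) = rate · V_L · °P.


cells = 0.99 · 24.2 · 12

287.4960 billion cells


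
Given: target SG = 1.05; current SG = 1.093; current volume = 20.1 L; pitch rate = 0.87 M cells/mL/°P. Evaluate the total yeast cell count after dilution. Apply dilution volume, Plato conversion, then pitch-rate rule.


V_w = V·((SG_c−1)/(SG_t−1)−1);  °P = 259 − 259/SG_t;  cells = rate·(V+V_w)·°P
V_w = 20.1·((1.093−1)/(1.05−1)−1) = 17.2860
V_final = 20.1 + 17.2860 = 37.3860
°P = 259 − 259/1.05 = 12.3333
cells = 0.87·37.3860·12.3333

401.1518 billion cells


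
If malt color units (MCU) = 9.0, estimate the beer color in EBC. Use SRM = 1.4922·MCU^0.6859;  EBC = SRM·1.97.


SRM = 1.4922·9.0^0.6859 = 6.7351
EBC = 6.7351·1.97

13.2681 EBC


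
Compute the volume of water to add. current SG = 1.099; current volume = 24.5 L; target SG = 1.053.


V_water = V·((SG_curr − 1)/(SG_target − 1) − 1)
V_water = 24.5·((1.099 − 1)/(1.053 − 1) − 1)

21.2642 L


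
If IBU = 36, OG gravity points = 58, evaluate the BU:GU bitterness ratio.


BU:GU = IBU / OG_points
BU:GU = 36 / 58

0.6207


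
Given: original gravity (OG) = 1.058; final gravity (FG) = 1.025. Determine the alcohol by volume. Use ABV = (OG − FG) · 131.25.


ABV = (1.058 − 1.025) · 131.25

4.3313 % ABV


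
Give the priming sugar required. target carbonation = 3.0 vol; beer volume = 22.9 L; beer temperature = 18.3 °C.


residual = 14.695·(0.01821 + 0.09011·e^(−0.04·T));  sugar = (target − residual)·4.0·V
residual = 14.695·(0.01821 + 0.09011·e^(−0.04·18.3)) = 0.9044
sugar = (3.0 − 0.9044)·4.0·22.9

191.9525 g


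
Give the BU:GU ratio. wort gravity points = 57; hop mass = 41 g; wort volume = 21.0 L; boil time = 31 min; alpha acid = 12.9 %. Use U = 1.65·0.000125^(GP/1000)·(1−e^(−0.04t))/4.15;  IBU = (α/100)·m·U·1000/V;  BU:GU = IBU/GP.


U = 1.65·0.000125^(57/1000)·(1−e^(−0.04·31))/4.15 = 0.1693
IBU = (12.9/100)·41·0.1693·1000/21.0 = 42.6333
BU:GU = 42.6333/57

0.7480


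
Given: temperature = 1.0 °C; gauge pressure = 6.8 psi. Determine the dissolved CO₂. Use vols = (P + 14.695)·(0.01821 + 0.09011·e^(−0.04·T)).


vols = (6.8 + 14.695)·(0.01821 + 0.09011·e^(−0.04·1.0))

2.2524 volumes


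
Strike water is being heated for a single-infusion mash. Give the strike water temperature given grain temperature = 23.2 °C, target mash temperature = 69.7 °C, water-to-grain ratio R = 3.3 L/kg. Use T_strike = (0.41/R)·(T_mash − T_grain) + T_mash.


T_strike = (0.41/3.3)·(69.7 − 23.2) + 69.7

75.4773 °C


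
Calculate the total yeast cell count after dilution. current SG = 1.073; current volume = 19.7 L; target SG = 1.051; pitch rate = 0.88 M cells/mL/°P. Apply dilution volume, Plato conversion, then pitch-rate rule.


V_w = V·((SG_c−1)/(SG_t−1)−1);  °P = 259 − 259/SG_t;  cells = rate·(V+V_w)·°P
V_w = 19.7·((1.073−1)/(1.051−1)−1) = 8.4980
V_final = 19.7 + 8.4980 = 28.1980
°P = 259 − 259/1.051 = 12.5680
cells = 0.88·28.1980·12.5680

311.8666 billion cells


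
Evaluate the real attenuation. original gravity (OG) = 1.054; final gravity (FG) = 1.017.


AA = (OG−FG)/(OG−1)·100;  RA = AA·0.8192
AA = (1.054 − 1.017)/(1.054 − 1)·100 = 68.5185
RA = 68.5185·0.8192

56.1304 %


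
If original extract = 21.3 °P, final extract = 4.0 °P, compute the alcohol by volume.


SG = 259/(259 − P);  ABV = (OG − FG)·131.25
OG = 259/(259 − 21.3) = 1.0896
FG = 259/(259 − 4.0) = 1.0157
ABV = (1.0896 − 1.0157)·131.25

9.7023 % ABV


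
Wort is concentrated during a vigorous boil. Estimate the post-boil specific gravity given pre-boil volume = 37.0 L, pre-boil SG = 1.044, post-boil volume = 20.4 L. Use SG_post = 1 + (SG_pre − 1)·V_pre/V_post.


pts_pre = (1.044 − 1)·1000 = 44.0000
pts_post = 44.0000·37.0/20.4 = 79.8039
SG_post = 1 + 79.8039/1000

1.0798


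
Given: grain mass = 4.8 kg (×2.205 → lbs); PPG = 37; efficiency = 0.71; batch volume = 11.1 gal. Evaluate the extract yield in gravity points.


points = lbs × PPG × eff / vol
lbs = 4.8 × 2.205 = 10.5840
points = 10.5840 × 37 × 0.71 / 11.1

25.0488 points


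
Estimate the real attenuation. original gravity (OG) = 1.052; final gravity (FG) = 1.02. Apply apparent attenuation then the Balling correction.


AA = (OG−FG)/(OG−1)·100;  RA = AA·0.8192
AA = (1.052 − 1.02)/(1.052 − 1)·100 = 61.5385
RA = 61.5385·0.8192

50.4123 %


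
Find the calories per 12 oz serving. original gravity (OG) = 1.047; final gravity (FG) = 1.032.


ABW = (OG−FG)·131.25·0.79/FG;  °P = 259 − 259/SG (for OG→OE and FG→AE);  RE = 0.1808·OE + 0.8192·AE;  Cal = (6.9·ABW + 4·(RE−0.1))·FG·3.55
ABW = (1.047 − 1.032)·131.25·0.79/1.032 = 1.5071
OE = 259 − 259/1.047 = 11.6266 °P
AE = 259 − 259/1.032 = 8.0310 °P
RE = 0.1808·11.6266 + 0.8192·8.0310 = 8.6811 °P
Cal = (6.9·1.5071 + 4·(8.6811−0.1))·1.032·3.55

163.8480 kcal


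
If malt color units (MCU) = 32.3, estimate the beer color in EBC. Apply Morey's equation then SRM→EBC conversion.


SRM = 1.4922·MCU^0.6859;  EBC = SRM·1.97
SRM = 1.4922·32.3^0.6859 = 16.1804
EBC = 16.1804·1.97

31.8754 EBC


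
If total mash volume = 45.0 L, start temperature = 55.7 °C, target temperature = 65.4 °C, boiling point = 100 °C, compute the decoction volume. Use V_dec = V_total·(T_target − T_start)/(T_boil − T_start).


V_dec = 45.0·(65.4 − 55.7)/(100 − 55.7)

9.8533 L


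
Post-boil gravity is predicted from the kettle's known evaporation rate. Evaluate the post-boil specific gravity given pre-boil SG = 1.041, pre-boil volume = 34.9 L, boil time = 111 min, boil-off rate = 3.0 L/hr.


V_post = V_pre − rate·(t/60);  SG_post = 1 + (SG_pre−1)·V_pre/V_post
V_post = 34.9 − 3.0·(111/60) = 29.3500
SG_post = 1 + (1.041 − 1)·34.9/29.3500

1.0488


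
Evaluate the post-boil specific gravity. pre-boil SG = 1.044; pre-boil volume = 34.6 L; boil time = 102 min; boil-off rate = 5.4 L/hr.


V_post = V_pre − rate·(t/60);  SG_post = 1 + (SG_pre−1)·V_pre/V_post
V_post = 34.6 − 5.4·(102/60) = 25.4200
SG_post = 1 + (1.044 − 1)·34.6/25.4200

1.0599


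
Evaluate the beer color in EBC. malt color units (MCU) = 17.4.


SRM = 1.4922·MCU^0.6859;  EBC = SRM·1.97
SRM = 1.4922·17.4^0.6859 = 10.5857
EBC = 10.5857·1.97

20.8538 EBC


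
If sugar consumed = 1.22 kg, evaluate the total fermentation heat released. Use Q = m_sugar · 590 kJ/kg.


Q = 1.22 · 590

719.8000 kJ


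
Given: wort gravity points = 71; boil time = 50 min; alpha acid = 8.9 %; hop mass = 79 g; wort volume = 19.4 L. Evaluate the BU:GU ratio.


U = 1.65·0.000125^(GP/1000)·(1−e^(−0.04t))/4.15;  IBU = (α/100)·m·U·1000/V;  BU:GU = IBU/GP
U = 1.65·0.000125^(71/1000)·(1−e^(−0.04·50))/4.15 = 0.1816
IBU = (8.9/100)·79·0.1816·1000/19.4 = 65.8233
BU:GU = 65.8233/71

0.9271


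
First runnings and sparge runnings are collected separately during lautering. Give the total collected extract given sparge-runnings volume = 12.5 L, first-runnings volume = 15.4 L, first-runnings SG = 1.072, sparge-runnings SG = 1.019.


total = Σ (SG_i − 1)·1000·V_i
first = (1.072 − 1)·1000·15.4 = 1108.8000
sparge = (1.019 − 1)·1000·12.5 = 237.5000
total = 1108.8000 + 237.5000

1346.3000 gravity·L


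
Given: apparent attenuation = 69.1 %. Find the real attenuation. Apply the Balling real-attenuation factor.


RA = AA · 0.8192
RA = 69.1 · 0.8192

56.6067 %


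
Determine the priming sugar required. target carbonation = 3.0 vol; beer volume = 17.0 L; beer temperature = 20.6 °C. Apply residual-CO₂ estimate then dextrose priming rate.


residual = 14.695·(0.01821 + 0.09011·e^(−0.04·T));  sugar = (target − residual)·4.0·V
residual = 14.695·(0.01821 + 0.09011·e^(−0.04·20.6)) = 0.8485
sugar = (3.0 − 0.8485)·4.0·17.0

146.3039 g


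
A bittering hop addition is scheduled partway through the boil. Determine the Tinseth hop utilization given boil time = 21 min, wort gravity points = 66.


U = 1.65·0.000125^(GP/1000) · (1 − e^(−0.04·t))/4.15
bigness = 1.65·0.000125^(66/1000) = 0.9118
boil_factor = (1 − e^(−0.04·21))/4.15 = 0.1369
U = 0.9118 · 0.1369

0.1249


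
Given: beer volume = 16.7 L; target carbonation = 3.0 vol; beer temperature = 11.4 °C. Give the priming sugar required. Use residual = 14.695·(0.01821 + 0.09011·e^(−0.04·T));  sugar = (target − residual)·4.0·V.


residual = 14.695·(0.01821 + 0.09011·e^(−0.04·11.4)) = 1.1069
sugar = (3.0 − 1.1069)·4.0·16.7

126.4610 g


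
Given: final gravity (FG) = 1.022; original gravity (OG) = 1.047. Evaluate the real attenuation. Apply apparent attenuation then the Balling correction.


AA = (OG−FG)/(OG−1)·100;  RA = AA·0.8192
AA = (1.047 − 1.022)/(1.047 − 1)·100 = 53.1915
RA = 53.1915·0.8192

43.5745 %


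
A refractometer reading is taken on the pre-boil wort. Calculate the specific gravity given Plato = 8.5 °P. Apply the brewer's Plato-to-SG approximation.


SG = 259/(259 − P)
SG = 259/(259 − 8.5)

1.0339


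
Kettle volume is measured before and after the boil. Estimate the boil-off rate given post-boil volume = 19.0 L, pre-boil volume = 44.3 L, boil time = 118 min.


rate = (V_pre − V_post) / (t_min/60)
rate = (44.3 − 19.0) / (118/60)

12.8644 L/hr


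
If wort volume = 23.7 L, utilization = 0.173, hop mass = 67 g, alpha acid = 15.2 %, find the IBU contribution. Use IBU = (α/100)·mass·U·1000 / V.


IBU = (15.2/100)·67·0.173·1000 / 23.7

74.3389 IBU


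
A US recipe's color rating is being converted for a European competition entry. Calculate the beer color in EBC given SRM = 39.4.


EBC = SRM · 1.97
EBC = 39.4 · 1.97

77.6180 EBC


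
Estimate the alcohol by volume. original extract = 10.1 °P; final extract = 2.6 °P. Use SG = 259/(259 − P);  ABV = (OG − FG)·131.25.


OG = 259/(259 − 10.1) = 1.0406
FG = 259/(259 − 2.6) = 1.0101
ABV = (1.0406 − 1.0101)·131.25

3.9950 % ABV


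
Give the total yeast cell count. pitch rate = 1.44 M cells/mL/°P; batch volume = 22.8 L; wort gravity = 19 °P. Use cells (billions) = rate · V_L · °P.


cells = 1.44 · 22.8 · 19

623.8080 billion cells


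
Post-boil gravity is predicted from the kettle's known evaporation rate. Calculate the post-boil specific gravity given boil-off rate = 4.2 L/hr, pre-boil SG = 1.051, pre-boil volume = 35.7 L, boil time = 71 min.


V_post = V_pre − rate·(t/60);  SG_post = 1 + (SG_pre−1)·V_pre/V_post
V_post = 35.7 − 4.2·(71/60) = 30.7300
SG_post = 1 + (1.051 − 1)·35.7/30.7300

1.0592


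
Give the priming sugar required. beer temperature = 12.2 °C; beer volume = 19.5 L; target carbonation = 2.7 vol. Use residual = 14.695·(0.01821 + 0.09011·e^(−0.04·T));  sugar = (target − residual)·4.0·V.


residual = 14.695·(0.01821 + 0.09011·e^(−0.04·12.2)) = 1.0804
sugar = (2.7 − 1.0804)·4.0·19.5

126.3257 g


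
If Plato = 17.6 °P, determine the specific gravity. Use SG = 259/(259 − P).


SG = 259/(259 − 17.6)

1.0729


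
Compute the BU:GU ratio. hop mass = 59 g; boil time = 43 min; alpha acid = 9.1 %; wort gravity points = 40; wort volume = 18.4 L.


U = 1.65·0.000125^(GP/1000)·(1−e^(−0.04t))/4.15;  IBU = (α/100)·m·U·1000/V;  BU:GU = IBU/GP
U = 1.65·0.000125^(40/1000)·(1−e^(−0.04·43))/4.15 = 0.2278
IBU = (9.1/100)·59·0.2278·1000/18.4 = 66.4808
BU:GU = 66.4808/40

1.6620


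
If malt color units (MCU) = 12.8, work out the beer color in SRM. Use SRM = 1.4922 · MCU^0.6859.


SRM = 1.4922 · 12.8^0.6859

8.5756 SRM


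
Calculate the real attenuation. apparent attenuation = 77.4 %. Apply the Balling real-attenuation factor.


RA = AA · 0.8192
RA = 77.4 · 0.8192

63.4061 %


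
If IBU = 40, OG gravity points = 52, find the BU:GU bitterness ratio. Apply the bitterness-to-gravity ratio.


BU:GU = IBU / OG_points
BU:GU = 40 / 52

0.7692


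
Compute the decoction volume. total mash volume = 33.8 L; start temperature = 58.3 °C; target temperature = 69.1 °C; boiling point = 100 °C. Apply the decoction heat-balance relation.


V_dec = V_total·(T_target − T_start)/(T_boil − T_start)
V_dec = 33.8·(69.1 − 58.3)/(100 − 58.3)

8.7540 L


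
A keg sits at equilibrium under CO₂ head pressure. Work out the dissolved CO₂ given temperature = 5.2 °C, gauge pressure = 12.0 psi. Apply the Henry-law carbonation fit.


vols = (P + 14.695)·(0.01821 + 0.09011·e^(−0.04·T))
vols = (12.0 + 14.695)·(0.01821 + 0.09011·e^(−0.04·5.2))

2.4399 volumes


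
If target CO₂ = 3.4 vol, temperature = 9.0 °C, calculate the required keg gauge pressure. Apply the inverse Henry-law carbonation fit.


psi = vols/(0.01821 + 0.09011·e^(−0.04·T)) − 14.695
psi = 3.4/(0.01821 + 0.09011·e^(−0.04·9.0)) − 14.695

27.2401 psi


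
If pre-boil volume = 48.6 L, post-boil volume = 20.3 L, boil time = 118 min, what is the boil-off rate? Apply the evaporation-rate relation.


rate = (V_pre − V_post) / (t_min/60)
rate = (48.6 − 20.3) / (118/60)

14.3898 L/hr


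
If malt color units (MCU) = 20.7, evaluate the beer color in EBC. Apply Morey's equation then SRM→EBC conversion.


SRM = 1.4922·MCU^0.6859;  EBC = SRM·1.97
SRM = 1.4922·20.7^0.6859 = 11.9248
EBC = 11.9248·1.97

23.4919 EBC


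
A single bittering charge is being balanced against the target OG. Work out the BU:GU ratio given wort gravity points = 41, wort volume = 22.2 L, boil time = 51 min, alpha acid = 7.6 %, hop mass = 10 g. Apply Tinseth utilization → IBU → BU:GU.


U = 1.65·0.000125^(GP/1000)·(1−e^(−0.04t))/4.15;  IBU = (α/100)·m·U·1000/V;  BU:GU = IBU/GP
U = 1.65·0.000125^(41/1000)·(1−e^(−0.04·51))/4.15 = 0.2393
IBU = (7.6/100)·10·0.2393·1000/22.2 = 8.1917
BU:GU = 8.1917/41

0.1998


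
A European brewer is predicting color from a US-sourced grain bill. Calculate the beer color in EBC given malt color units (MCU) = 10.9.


SRM = 1.4922·MCU^0.6859;  EBC = SRM·1.97
SRM = 1.4922·10.9^0.6859 = 7.6806
EBC = 7.6806·1.97

15.1309 EBC


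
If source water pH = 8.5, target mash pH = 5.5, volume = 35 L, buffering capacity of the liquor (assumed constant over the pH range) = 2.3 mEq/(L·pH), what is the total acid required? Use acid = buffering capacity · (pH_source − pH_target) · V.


acid = 2.3 · (8.5 − 5.5) · 35

241.5000 mEq


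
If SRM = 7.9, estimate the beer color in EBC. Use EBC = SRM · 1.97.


EBC = 7.9 · 1.97

15.5630 EBC


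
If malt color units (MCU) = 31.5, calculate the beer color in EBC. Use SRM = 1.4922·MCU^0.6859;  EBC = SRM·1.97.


SRM = 1.4922·31.5^0.6859 = 15.9044
EBC = 15.9044·1.97

31.3317 EBC


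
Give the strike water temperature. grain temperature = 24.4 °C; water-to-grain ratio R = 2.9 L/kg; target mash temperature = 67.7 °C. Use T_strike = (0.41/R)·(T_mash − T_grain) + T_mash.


T_strike = (0.41/2.9)·(67.7 − 24.4) + 67.7

73.8217 °C


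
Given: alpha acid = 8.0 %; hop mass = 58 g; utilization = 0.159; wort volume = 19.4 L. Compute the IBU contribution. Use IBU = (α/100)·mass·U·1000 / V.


IBU = (8.0/100)·58·0.159·1000 / 19.4

38.0289 IBU


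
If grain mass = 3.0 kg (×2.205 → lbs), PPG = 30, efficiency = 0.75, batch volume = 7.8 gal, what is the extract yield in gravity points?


points = lbs × PPG × eff / vol
lbs = 3.0 × 2.205 = 6.6150
points = 6.6150 × 30 × 0.75 / 7.8

19.0817 points


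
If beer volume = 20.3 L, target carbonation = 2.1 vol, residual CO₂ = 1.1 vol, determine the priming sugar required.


sugar = (target − residual)·4.0·V
sugar = (2.1 − 1.1)·4.0·20.3

81.2000 g


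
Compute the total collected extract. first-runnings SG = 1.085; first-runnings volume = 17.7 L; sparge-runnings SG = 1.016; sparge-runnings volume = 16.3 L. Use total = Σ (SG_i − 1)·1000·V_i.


first = (1.085 − 1)·1000·17.7 = 1504.5000
sparge = (1.016 − 1)·1000·16.3 = 260.8000
total = 1504.5000 + 260.8000

1765.3000 gravity·L


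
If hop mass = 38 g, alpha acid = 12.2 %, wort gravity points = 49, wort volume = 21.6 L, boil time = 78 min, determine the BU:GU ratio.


U = 1.65·0.000125^(GP/1000)·(1−e^(−0.04t))/4.15;  IBU = (α/100)·m·U·1000/V;  BU:GU = IBU/GP
U = 1.65·0.000125^(49/1000)·(1−e^(−0.04·78))/4.15 = 0.2447
IBU = (12.2/100)·38·0.2447·1000/21.6 = 52.5122
BU:GU = 52.5122/49

1.0717


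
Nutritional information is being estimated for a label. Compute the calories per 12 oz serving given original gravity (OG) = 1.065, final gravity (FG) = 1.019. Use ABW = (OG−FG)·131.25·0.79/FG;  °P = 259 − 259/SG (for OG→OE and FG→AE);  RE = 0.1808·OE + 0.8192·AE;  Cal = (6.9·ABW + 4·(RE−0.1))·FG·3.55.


ABW = (1.065 − 1.019)·131.25·0.79/1.019 = 4.6807
OE = 259 − 259/1.065 = 15.8075 °P
AE = 259 − 259/1.019 = 4.8292 °P
RE = 0.1808·15.8075 + 0.8192·4.8292 = 6.8141 °P
Cal = (6.9·4.6807 + 4·(6.8141−0.1))·1.019·3.55

213.9839 kcal


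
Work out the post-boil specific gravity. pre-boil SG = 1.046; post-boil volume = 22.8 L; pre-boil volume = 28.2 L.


SG_post = 1 + (SG_pre − 1)·V_pre/V_post
pts_pre = (1.046 − 1)·1000 = 46.0000
pts_post = 46.0000·28.2/22.8 = 56.8947
SG_post = 1 + 56.8947/1000

1.0569


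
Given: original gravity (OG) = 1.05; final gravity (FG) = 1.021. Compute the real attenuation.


AA = (OG−FG)/(OG−1)·100;  RA = AA·0.8192
AA = (1.05 − 1.021)/(1.05 − 1)·100 = 58.0000
RA = 58.0000·0.8192

47.5136 %


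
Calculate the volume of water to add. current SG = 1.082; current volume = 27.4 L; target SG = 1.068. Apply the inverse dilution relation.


V_water = V·((SG_curr − 1)/(SG_target − 1) − 1)
V_water = 27.4·((1.082 − 1)/(1.068 − 1) − 1)

5.6412 L


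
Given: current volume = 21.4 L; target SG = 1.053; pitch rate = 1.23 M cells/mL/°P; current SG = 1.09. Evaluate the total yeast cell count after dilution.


V_w = V·((SG_c−1)/(SG_t−1)−1);  °P = 259 − 259/SG_t;  cells = rate·(V+V_w)·°P
V_w = 21.4·((1.09−1)/(1.053−1)−1) = 14.9396
V_final = 21.4 + 14.9396 = 36.3396
°P = 259 − 259/1.053 = 13.0361
cells = 1.23·36.3396·13.0361

582.6836 billion cells


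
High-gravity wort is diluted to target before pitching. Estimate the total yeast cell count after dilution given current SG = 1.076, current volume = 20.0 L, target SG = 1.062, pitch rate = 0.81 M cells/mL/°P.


V_w = V·((SG_c−1)/(SG_t−1)−1);  °P = 259 − 259/SG_t;  cells = rate·(V+V_w)·°P
V_w = 20.0·((1.076−1)/(1.062−1)−1) = 4.5161
V_final = 20.0 + 4.5161 = 24.5161
°P = 259 − 259/1.062 = 15.1205
cells = 0.81·24.5161·15.1205

300.2644 billion cells


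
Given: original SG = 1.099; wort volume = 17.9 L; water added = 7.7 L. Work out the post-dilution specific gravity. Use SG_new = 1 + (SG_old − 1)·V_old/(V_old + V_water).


pts = (1.099 − 1)·1000·17.9/(17.9 + 7.7) = 69.2227
SG_new = 1 + 69.2227/1000

1.0692


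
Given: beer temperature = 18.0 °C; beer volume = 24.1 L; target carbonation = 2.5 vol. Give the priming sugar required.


residual = 14.695·(0.01821 + 0.09011·e^(−0.04·T));  sugar = (target − residual)·4.0·V
residual = 14.695·(0.01821 + 0.09011·e^(−0.04·18.0)) = 0.9121
sugar = (2.5 − 0.9121)·4.0·24.1

153.0700 g


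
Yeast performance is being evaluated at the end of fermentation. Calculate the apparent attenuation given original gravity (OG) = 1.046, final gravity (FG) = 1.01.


AA = (OG − FG)/(OG − 1) · 100
AA = (1.046 − 1.01)/(1.046 − 1) · 100

78.2609 %


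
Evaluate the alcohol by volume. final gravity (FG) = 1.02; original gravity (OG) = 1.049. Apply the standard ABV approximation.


ABV = (OG − FG) · 131.25
ABV = (1.049 − 1.02) · 131.25

3.8062 % ABV


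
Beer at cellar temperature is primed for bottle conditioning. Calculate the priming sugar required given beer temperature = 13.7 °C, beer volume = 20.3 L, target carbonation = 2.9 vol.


residual = 14.695·(0.01821 + 0.09011·e^(−0.04·T));  sugar = (target − residual)·4.0·V
residual = 14.695·(0.01821 + 0.09011·e^(−0.04·13.7)) = 1.0331
sugar = (2.9 − 1.0331)·4.0·20.3

151.5920 g


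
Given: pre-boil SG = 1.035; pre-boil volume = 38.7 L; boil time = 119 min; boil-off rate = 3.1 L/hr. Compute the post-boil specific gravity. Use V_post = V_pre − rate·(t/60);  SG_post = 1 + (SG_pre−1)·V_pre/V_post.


V_post = 38.7 − 3.1·(119/60) = 32.5517
SG_post = 1 + (1.035 − 1)·38.7/32.5517

1.0416


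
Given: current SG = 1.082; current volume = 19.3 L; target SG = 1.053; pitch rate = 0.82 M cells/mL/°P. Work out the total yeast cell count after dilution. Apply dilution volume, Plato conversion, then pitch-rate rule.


V_w = V·((SG_c−1)/(SG_t−1)−1);  °P = 259 − 259/SG_t;  cells = rate·(V+V_w)·°P
V_w = 19.3·((1.082−1)/(1.053−1)−1) = 10.5604
V_final = 19.3 + 10.5604 = 29.8604
°P = 259 − 259/1.053 = 13.0361
cells = 0.82·29.8604·13.0361

319.1952 billion cells


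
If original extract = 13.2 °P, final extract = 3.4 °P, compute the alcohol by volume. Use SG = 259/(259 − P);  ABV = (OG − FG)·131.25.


OG = 259/(259 − 13.2) = 1.0537
FG = 259/(259 − 3.4) = 1.0133
ABV = (1.0537 − 1.0133)·131.25

5.3025 % ABV


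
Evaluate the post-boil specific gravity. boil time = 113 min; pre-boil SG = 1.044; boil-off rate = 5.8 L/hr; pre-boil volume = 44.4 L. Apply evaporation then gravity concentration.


V_post = V_pre − rate·(t/60);  SG_post = 1 + (SG_pre−1)·V_pre/V_post
V_post = 44.4 − 5.8·(113/60) = 33.4767
SG_post = 1 + (1.044 − 1)·44.4/33.4767

1.0584


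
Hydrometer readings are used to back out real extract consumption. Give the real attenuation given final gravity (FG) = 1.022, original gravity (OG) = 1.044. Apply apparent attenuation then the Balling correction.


AA = (OG−FG)/(OG−1)·100;  RA = AA·0.8192
AA = (1.044 − 1.022)/(1.044 − 1)·100 = 50.0000
RA = 50.0000·0.8192

40.9600 %


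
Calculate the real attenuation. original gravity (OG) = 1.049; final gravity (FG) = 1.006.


AA = (OG−FG)/(OG−1)·100;  RA = AA·0.8192
AA = (1.049 − 1.006)/(1.049 − 1)·100 = 87.7551
RA = 87.7551·0.8192

71.8890 %


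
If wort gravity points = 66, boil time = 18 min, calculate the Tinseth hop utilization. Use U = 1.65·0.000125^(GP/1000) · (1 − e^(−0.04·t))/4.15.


bigness = 1.65·0.000125^(66/1000) = 0.9118
boil_factor = (1 − e^(−0.04·18))/4.15 = 0.1237
U = 0.9118 · 0.1237

0.1128


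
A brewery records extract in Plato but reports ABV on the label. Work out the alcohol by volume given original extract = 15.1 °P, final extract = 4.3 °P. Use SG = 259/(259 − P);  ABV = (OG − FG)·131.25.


OG = 259/(259 − 15.1) = 1.0619
FG = 259/(259 − 4.3) = 1.0169
ABV = (1.0619 − 1.0169)·131.25

5.9099 % ABV


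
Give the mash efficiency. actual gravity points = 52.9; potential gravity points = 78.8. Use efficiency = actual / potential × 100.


efficiency = 52.9 / 78.8 × 100

67.1320 %


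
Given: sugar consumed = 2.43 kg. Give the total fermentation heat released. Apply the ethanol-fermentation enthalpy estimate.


Q = m_sugar · 590 kJ/kg
Q = 2.43 · 590

1433.7000 kJ


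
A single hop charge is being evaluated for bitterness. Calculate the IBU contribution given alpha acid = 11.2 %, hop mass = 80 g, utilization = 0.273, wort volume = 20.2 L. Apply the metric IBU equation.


IBU = (α/100)·mass·U·1000 / V
IBU = (11.2/100)·80·0.273·1000 / 20.2

121.0931 IBU


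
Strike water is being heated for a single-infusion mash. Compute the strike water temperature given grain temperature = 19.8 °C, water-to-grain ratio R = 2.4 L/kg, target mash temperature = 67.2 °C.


T_strike = (0.41/R)·(T_mash − T_grain) + T_mash
T_strike = (0.41/2.4)·(67.2 − 19.8) + 67.2

75.2975 °C


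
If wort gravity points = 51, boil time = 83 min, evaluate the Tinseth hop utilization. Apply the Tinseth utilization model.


U = 1.65·0.000125^(GP/1000) · (1 − e^(−0.04·t))/4.15
bigness = 1.65·0.000125^(51/1000) = 1.0433
boil_factor = (1 − e^(−0.04·83))/4.15 = 0.2323
U = 1.0433 · 0.2323

0.2423


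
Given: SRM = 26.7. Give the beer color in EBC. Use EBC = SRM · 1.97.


EBC = 26.7 · 1.97

52.5990 EBC


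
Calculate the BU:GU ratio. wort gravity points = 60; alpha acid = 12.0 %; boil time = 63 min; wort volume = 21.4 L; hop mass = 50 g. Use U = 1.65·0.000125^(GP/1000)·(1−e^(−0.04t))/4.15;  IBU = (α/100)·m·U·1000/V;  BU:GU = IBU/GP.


U = 1.65·0.000125^(60/1000)·(1−e^(−0.04·63))/4.15 = 0.2132
IBU = (12.0/100)·50·0.2132·1000/21.4 = 59.7804
BU:GU = 59.7804/60

0.9963


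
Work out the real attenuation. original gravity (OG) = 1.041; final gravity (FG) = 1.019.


AA = (OG−FG)/(OG−1)·100;  RA = AA·0.8192
AA = (1.041 − 1.019)/(1.041 − 1)·100 = 53.6585
RA = 53.6585·0.8192

43.9571 %


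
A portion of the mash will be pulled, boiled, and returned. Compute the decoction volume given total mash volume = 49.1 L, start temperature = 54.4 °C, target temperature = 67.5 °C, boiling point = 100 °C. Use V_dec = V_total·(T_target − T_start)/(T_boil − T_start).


V_dec = 49.1·(67.5 − 54.4)/(100 − 54.4)

14.1055 L


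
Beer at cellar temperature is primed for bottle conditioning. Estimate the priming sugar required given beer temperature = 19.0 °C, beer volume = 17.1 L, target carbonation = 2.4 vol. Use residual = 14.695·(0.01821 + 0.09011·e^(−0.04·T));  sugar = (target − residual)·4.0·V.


residual = 14.695·(0.01821 + 0.09011·e^(−0.04·19.0)) = 0.8869
sugar = (2.4 − 0.8869)·4.0·17.1

103.4985 g


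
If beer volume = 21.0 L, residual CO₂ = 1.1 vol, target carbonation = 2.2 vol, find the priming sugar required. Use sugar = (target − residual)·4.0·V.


sugar = (2.2 − 1.1)·4.0·21.0

92.4000 g


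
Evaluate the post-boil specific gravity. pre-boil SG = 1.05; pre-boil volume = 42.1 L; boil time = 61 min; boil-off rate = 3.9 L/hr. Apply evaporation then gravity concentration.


V_post = V_pre − rate·(t/60);  SG_post = 1 + (SG_pre−1)·V_pre/V_post
V_post = 42.1 − 3.9·(61/60) = 38.1350
SG_post = 1 + (1.05 − 1)·42.1/38.1350

1.0552


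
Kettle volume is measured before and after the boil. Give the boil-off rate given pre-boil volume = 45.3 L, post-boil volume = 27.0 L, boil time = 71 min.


rate = (V_pre − V_post) / (t_min/60)
rate = (45.3 − 27.0) / (71/60)

15.4648 L/hr


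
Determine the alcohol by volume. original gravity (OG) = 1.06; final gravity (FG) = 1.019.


ABV = (OG − FG) · 131.25
ABV = (1.06 − 1.019) · 131.25

5.3813 % ABV


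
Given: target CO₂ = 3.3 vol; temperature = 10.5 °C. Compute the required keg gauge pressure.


psi = vols/(0.01821 + 0.09011·e^(−0.04·T)) − 14.695
psi = 3.3/(0.01821 + 0.09011·e^(−0.04·10.5)) − 14.695

27.9316 psi


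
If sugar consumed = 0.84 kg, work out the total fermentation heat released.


Q = m_sugar · 590 kJ/kg
Q = 0.84 · 590

495.6000 kJ


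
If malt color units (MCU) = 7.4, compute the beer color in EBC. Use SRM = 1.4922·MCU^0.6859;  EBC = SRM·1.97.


SRM = 1.4922·7.4^0.6859 = 5.8889
EBC = 5.8889·1.97

11.6011 EBC


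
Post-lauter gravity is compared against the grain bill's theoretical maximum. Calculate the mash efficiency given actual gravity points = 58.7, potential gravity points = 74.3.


efficiency = actual / potential × 100
efficiency = 58.7 / 74.3 × 100

79.0040 %


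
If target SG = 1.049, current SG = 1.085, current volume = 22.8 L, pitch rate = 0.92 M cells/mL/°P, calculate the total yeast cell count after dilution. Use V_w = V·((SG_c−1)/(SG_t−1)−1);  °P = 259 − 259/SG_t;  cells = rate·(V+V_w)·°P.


V_w = 22.8·((1.085−1)/(1.049−1)−1) = 16.7510
V_final = 22.8 + 16.7510 = 39.5510
°P = 259 − 259/1.049 = 12.0982
cells = 0.92·39.5510·12.0982

440.2161 billion cells


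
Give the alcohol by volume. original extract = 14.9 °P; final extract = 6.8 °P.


SG = 259/(259 − P);  ABV = (OG − FG)·131.25
OG = 259/(259 − 14.9) = 1.0610
FG = 259/(259 − 6.8) = 1.0270
ABV = (1.0610 − 1.0270)·131.25

4.4727 % ABV


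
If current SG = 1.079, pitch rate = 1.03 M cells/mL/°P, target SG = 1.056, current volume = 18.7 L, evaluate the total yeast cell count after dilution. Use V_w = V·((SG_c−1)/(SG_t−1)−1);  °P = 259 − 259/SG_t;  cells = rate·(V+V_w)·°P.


V_w = 18.7·((1.079−1)/(1.056−1)−1) = 7.6804
V_final = 18.7 + 7.6804 = 26.3804
°P = 259 − 259/1.056 = 13.7348
cells = 1.03·26.3804·13.7348

373.2001 billion cells


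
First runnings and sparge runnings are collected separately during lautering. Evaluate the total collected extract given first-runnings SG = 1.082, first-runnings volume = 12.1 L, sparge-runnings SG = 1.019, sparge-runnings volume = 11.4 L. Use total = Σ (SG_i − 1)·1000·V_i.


first = (1.082 − 1)·1000·12.1 = 992.2000
sparge = (1.019 − 1)·1000·11.4 = 216.6000
total = 992.2000 + 216.6000

1208.8000 gravity·L


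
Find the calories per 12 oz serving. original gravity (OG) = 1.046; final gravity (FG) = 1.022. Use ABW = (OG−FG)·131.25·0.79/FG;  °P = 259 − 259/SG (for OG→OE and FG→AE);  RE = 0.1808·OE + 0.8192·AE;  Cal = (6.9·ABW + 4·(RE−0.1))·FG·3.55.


ABW = (1.046 − 1.022)·131.25·0.79/1.022 = 2.4349
OE = 259 − 259/1.046 = 11.3901 °P
AE = 259 − 259/1.022 = 5.5753 °P
RE = 0.1808·11.3901 + 0.8192·5.5753 = 6.6266 °P
Cal = (6.9·2.4349 + 4·(6.6266−0.1))·1.022·3.55

155.6731 kcal


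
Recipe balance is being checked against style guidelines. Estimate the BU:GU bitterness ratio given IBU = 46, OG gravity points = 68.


BU:GU = IBU / OG_points
BU:GU = 46 / 68

0.6765


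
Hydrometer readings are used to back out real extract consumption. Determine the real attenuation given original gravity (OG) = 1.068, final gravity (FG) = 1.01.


AA = (OG−FG)/(OG−1)·100;  RA = AA·0.8192
AA = (1.068 − 1.01)/(1.068 − 1)·100 = 85.2941
RA = 85.2941·0.8192

69.8729 %


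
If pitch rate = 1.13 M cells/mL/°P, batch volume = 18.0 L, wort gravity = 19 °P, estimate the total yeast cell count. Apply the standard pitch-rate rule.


cells (billions) = rate · V_L · °P
cells = 1.13 · 18.0 · 19

386.4600 billion cells


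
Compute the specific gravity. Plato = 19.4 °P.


SG = 259/(259 − P)
SG = 259/(259 − 19.4)

1.0810


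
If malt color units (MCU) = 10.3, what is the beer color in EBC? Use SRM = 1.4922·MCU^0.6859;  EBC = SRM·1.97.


SRM = 1.4922·10.3^0.6859 = 7.3881
EBC = 7.3881·1.97

14.5545 EBC


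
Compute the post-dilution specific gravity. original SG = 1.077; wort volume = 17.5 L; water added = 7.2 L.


SG_new = 1 + (SG_old − 1)·V_old/(V_old + V_water)
pts = (1.077 − 1)·1000·17.5/(17.5 + 7.2) = 54.5547
SG_new = 1 + 54.5547/1000

1.0546


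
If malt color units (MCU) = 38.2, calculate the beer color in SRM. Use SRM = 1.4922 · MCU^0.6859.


SRM = 1.4922 · 38.2^0.6859

18.1537 SRM


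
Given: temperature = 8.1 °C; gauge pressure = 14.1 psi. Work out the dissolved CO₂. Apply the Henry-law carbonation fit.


vols = (P + 14.695)·(0.01821 + 0.09011·e^(−0.04·T))
vols = (14.1 + 14.695)·(0.01821 + 0.09011·e^(−0.04·8.1))

2.4010 volumes


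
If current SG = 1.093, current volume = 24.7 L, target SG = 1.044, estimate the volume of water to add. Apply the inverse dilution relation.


V_water = V·((SG_curr − 1)/(SG_target − 1) − 1)
V_water = 24.7·((1.093 − 1)/(1.044 − 1) − 1)

27.5068 L


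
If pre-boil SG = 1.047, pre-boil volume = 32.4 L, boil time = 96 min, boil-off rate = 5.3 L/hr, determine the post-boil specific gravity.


V_post = V_pre − rate·(t/60);  SG_post = 1 + (SG_pre−1)·V_pre/V_post
V_post = 32.4 − 5.3·(96/60) = 23.9200
SG_post = 1 + (1.047 − 1)·32.4/23.9200

1.0637


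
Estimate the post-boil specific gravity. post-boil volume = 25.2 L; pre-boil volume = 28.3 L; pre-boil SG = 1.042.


SG_post = 1 + (SG_pre − 1)·V_pre/V_post
pts_pre = (1.042 − 1)·1000 = 42.0000
pts_post = 42.0000·28.3/25.2 = 47.1667
SG_post = 1 + 47.1667/1000

1.0472


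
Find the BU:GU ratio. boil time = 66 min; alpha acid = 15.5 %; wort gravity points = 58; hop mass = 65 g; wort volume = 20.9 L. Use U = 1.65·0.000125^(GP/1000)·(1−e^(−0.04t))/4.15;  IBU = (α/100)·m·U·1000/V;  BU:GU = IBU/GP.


U = 1.65·0.000125^(58/1000)·(1−e^(−0.04·66))/4.15 = 0.2192
IBU = (15.5/100)·65·0.2192·1000/20.9 = 105.6823
BU:GU = 105.6823/58

1.8221


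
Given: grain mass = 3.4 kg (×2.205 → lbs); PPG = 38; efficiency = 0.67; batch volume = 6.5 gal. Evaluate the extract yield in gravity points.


points = lbs × PPG × eff / vol
lbs = 3.4 × 2.205 = 7.4970
points = 7.4970 × 38 × 0.67 / 6.5

29.3652 points


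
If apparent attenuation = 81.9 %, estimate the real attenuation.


RA = AA · 0.8192
RA = 81.9 · 0.8192

67.0925 %


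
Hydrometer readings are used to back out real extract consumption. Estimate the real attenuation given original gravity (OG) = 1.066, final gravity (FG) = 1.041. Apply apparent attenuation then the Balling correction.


AA = (OG−FG)/(OG−1)·100;  RA = AA·0.8192
AA = (1.066 − 1.041)/(1.066 − 1)·100 = 37.8788
RA = 37.8788·0.8192

31.0303 %


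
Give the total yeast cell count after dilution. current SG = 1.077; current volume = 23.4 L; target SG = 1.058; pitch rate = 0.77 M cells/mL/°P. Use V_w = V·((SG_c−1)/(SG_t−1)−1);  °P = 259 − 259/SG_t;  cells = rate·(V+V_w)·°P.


V_w = 23.4·((1.077−1)/(1.058−1)−1) = 7.6655
V_final = 23.4 + 7.6655 = 31.0655
°P = 259 − 259/1.058 = 14.1985
cells = 0.77·31.0655·14.1985

339.6342 billion cells


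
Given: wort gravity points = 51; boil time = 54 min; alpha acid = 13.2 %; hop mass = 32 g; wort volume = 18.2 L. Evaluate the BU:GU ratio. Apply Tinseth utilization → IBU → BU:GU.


U = 1.65·0.000125^(GP/1000)·(1−e^(−0.04t))/4.15;  IBU = (α/100)·m·U·1000/V;  BU:GU = IBU/GP
U = 1.65·0.000125^(51/1000)·(1−e^(−0.04·54))/4.15 = 0.2224
IBU = (13.2/100)·32·0.2224·1000/18.2 = 51.6196
BU:GU = 51.6196/51

1.0121


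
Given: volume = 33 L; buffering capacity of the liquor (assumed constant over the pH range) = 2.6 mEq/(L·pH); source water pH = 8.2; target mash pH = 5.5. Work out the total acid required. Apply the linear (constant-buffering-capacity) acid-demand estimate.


acid = buffering capacity · (pH_source − pH_target) · V
acid = 2.6 · (8.2 − 5.5) · 33

231.6600 mEq


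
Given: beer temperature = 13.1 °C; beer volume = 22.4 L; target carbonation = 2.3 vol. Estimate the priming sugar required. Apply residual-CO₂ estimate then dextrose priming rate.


residual = 14.695·(0.01821 + 0.09011·e^(−0.04·T));  sugar = (target − residual)·4.0·V
residual = 14.695·(0.01821 + 0.09011·e^(−0.04·13.1)) = 1.0517
sugar = (2.3 − 1.0517)·4.0·22.4

111.8479 g
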